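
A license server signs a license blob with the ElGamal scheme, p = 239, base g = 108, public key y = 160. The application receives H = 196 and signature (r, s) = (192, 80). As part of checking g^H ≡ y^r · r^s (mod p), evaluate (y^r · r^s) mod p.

160^2 = 25600 ≡ 27
160^4 ≡ 27^2 = 729 ≡ 12
160^8 ≡ 12^2 = 144
160^16 ≡ 144^2 = 20736 ≡ 182
160^32 ≡ 182^2 = 33124 ≡ 142
160^64 ≡ 142^2 = 20164 ≡ 88
160^128 ≡ 88^2 = 7744 ≡ 96
192 = 128 + 64, so 160^192 ≡ 96·88 ≡ 83 (mod 239)
192^2 = 36864 ≡ 58
192^4 ≡ 58^2 = 3364 ≡ 18
192^8 ≡ 18^2 = 324 ≡ 85
192^16 ≡ 85^2 = 7225 ≡ 55
192^32 ≡ 55^2 = 3025 ≡ 157
192^64 ≡ 157^2 = 24649 ≡ 32
80 = 64 + 16, so 192^80 ≡ 32·55 ≡ 87 (mod 239)
y^r · r^s ≡ 83·87 = 7221 ≡ 51 (mod 239)

51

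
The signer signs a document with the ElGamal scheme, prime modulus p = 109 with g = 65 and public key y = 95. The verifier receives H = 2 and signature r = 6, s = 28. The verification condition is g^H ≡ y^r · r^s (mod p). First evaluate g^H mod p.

65^2 = 4225 ≡ 83

83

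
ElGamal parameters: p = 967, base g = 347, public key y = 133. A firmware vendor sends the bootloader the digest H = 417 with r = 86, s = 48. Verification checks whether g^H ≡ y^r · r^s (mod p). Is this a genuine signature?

forged

Left side g^H mod p:
347^2 = 120409 ≡ 501
347^4 ≡ 501^2 = 251001 ≡ 548
347^8 ≡ 548^2 = 300304 ≡ 534
347^16 ≡ 534^2 = 285156 ≡ 858
347^32 ≡ 858^2 = 736164 ≡ 277
347^64 ≡ 277^2 = 76729 ≡ 336
347^128 ≡ 336^2 = 112896 ≡ 724
347^256 ≡ 724^2 = 524176 ≡ 62
417 = 256 + 128 + 32 + 1, so 347^417 ≡ 62·724·277·347 ≡ 62 (mod 967)
Right side y^r · r^s mod p:
133^2 = 17689 ≡ 283
133^4 ≡ 283^2 = 80089 ≡ 795
133^8 ≡ 795^2 = 632025 ≡ 574
133^16 ≡ 574^2 = 329476 ≡ 696
133^32 ≡ 696^2 = 484416 ≡ 916
133^64 ≡ 916^2 = 839056 ≡ 667
86 = 64 + 16 + 4 + 2, so 133^86 ≡ 667·696·795·283 ≡ 703 (mod 967)
86^2 = 7396 ≡ 627
86^4 ≡ 627^2 = 393129 ≡ 527
86^8 ≡ 527^2 = 277729 ≡ 200
86^16 ≡ 200^2 = 40000 ≡ 353
86^32 ≡ 353^2 = 124609 ≡ 833
48 = 32 + 16, so 86^48 ≡ 833·353 ≡ 81 (mod 967)
703·81 = 56943 ≡ 857 (mod 967)
62 ≠ 857, so verification fails.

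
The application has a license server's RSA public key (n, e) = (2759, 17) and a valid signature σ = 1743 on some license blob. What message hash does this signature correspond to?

2188

Squares mod 2759: σ^1≡1743, σ^2≡390, σ^4≡355, σ^8≡1870, σ^16≡1247
17 = 16 + 1, so σ^17 ≡ 1247·1743 ≡ 2188 (mod 2759)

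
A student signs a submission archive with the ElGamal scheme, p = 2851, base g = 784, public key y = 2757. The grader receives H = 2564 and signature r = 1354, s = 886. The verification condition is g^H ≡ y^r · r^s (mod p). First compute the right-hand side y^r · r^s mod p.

Squares mod 2851: 2757^1≡2757, 2757^2≡283, 2757^4≡261, 2757^8≡2548, 2757^16≡577, 2757^32≡2213, 2757^64≡2202, 2757^128≡2104, 2757^256≡2064, 2757^512≡702, 2757^1024≡2432
1354 = 1024 + 256 + 64 + 8 + 2, so 2757^1354 ≡ 2432·2064·2202·2548·283 ≡ 1506 (mod 2851)
Squares mod 2851: 1354^1≡1354, 1354^2≡123, 1354^4≡874, 1354^8≡2659, 1354^16≡2652, 1354^32≡2538, 1354^64≡1035, 1354^128≡2100, 1354^256≡2354, 1354^512≡1823
886 = 512 + 256 + 64 + 32 + 16 + 4 + 2, so 1354^886 ≡ 1823·2354·1035·2538·2652·874·123 ≡ 1650 (mod 2851)
y^r · r^s ≡ 1506·1650 = 2484900 ≡ 1679 (mod 2851)

1679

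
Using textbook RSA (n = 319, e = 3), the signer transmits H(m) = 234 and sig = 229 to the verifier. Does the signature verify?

sig^2 ≡ 229^2 = 52441 ≡ 125
3 = 2 + 1, so sig^3 ≡ 125·229 ≡ 234 (mod 319)
234 = H(m), so the signature checks out.

verifies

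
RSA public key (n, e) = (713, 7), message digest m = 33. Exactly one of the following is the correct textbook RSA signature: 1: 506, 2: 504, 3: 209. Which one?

2

Candidate 1: 506^7 mod 713 = 299
Candidate 2: 504^7 mod 713 = 33
  → matches m = 33
Candidate 3: 209^7 mod 713 = 680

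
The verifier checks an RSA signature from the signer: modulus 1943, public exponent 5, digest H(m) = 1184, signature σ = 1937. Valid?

no

σ^2 ≡ 1937^2 = 3751969 ≡ 36
σ^4 ≡ 36^2 = 1296
5 = 4 + 1, so σ^5 ≡ 1296·1937 ≡ 1939 (mod 1943)
1939 ≠ 1184, so verification fails.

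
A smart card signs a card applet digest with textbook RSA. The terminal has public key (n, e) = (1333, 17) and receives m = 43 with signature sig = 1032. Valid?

no

sig^2 ≡ 1032^2 = 1065024 ≡ 1290
sig^4 ≡ 1290^2 = 1664100 ≡ 516
sig^8 ≡ 516^2 = 266256 ≡ 989
sig^16 ≡ 989^2 = 978121 ≡ 1032
17 = 16 + 1, so sig^17 ≡ 1032·1032 ≡ 1290 (mod 1333)
1290 ≠ 43, so verification fails.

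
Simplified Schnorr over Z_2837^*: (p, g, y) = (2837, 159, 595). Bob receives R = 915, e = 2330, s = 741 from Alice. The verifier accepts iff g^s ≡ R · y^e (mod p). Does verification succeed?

fails

g^s mod p:
Squares mod 2837: 159^1≡159, 159^2≡2585, 159^4≡1090, 159^8≡2234, 159^16≡473, 159^32≡2443, 159^64≡2038, 159^128≡76, 159^256≡102, 159^512≡1893
741 = 512 + 128 + 64 + 32 + 4 + 1, so 159^741 ≡ 1893·76·2038·2443·1090·159 ≡ 2195 (mod 2837)
R · y^e mod p:
Squares mod 2837: 595^1≡595, 595^2≡2237, 595^4≡2538, 595^8≡1454, 595^16≡551, 595^32≡42, 595^64≡1764, 595^128≡2344, 595^256≡1904, 595^512≡2367, 595^1024≡2451, 595^2048≡1472
2330 = 2048 + 256 + 16 + 8 + 2, so 595^2330 ≡ 1472·1904·551·1454·2237 ≡ 403 (mod 2837)
915·403 = 368745 ≡ 2772 (mod 2837)
2195 ≠ 2772; the check fails.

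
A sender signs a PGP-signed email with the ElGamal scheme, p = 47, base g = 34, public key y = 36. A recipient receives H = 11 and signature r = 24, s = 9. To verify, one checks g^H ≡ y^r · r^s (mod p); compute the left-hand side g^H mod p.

21

34^11 mod 47 = 21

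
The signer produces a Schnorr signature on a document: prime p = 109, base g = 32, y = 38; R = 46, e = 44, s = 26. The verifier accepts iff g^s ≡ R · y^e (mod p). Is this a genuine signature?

genuine

g^s mod p:
32^26 mod 109 = 93
R · y^e mod p:
38^44 mod 109 = 66
46·66 = 3036 ≡ 93 (mod 109)
93 ≡ 93 (mod 109); signature holds.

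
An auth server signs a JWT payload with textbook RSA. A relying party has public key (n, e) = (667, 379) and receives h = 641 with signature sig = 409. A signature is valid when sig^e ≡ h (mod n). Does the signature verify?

sig^2 ≡ 409^2 = 167281 ≡ 531
sig^4 ≡ 531^2 = 281961 ≡ 487
sig^8 ≡ 487^2 = 237169 ≡ 384
sig^16 ≡ 384^2 = 147456 ≡ 49
sig^32 ≡ 49^2 = 2401 ≡ 400
sig^64 ≡ 400^2 = 160000 ≡ 587
sig^128 ≡ 587^2 = 344569 ≡ 397
sig^256 ≡ 397^2 = 157609 ≡ 197
379 = 256 + 64 + 32 + 16 + 8 + 2 + 1, so sig^379 ≡ 197·587·400·49·384·531·409 ≡ 26 (mod 667)
sig^379 mod 667 = 26, but h = 641.

does not verify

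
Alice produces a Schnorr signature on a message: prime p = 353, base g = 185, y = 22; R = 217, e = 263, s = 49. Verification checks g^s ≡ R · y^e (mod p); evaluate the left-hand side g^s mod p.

185^2 = 34225 ≡ 337
185^4 ≡ 337^2 = 113569 ≡ 256
185^8 ≡ 256^2 = 65536 ≡ 231
185^16 ≡ 231^2 = 53361 ≡ 58
185^32 ≡ 58^2 = 3364 ≡ 187
49 = 32 + 16 + 1, so 185^49 ≡ 187·58·185 ≡ 58 (mod 353)

58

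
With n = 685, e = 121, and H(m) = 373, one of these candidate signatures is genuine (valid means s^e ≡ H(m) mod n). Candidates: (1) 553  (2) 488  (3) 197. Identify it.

2

Candidate 1: Squares mod 685: 553^1≡553, 553^2≡299, 553^4≡351, 553^8≡586, 553^16≡211, 553^32≡681, 553^64≡16; 121 = 64 + 32 + 16 + 8 + 1, so 553^121 ≡ 16·681·211·586·553 ≡ 113 (mod 685)
Candidate 2: Squares mod 685: 488^1≡488, 488^2≡449, 488^4≡211, 488^8≡681, 488^16≡16, 488^32≡256, 488^64≡461; 121 = 64 + 32 + 16 + 8 + 1, so 488^121 ≡ 461·256·16·681·488 ≡ 373 (mod 685)
  → matches H(m) = 373
Candidate 3: Squares mod 685: 197^1≡197, 197^2≡449, 197^4≡211, 197^8≡681, 197^16≡16, 197^32≡256, 197^64≡461; 121 = 64 + 32 + 16 + 8 + 1, so 197^121 ≡ 461·256·16·681·197 ≡ 312 (mod 685)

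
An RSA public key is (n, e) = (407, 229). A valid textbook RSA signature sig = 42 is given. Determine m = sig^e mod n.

346

Squares mod 407: sig^1≡42, sig^2≡136, sig^4≡181, sig^8≡201, sig^16≡108, sig^32≡268, sig^64≡192, sig^128≡234
229 = 128 + 64 + 32 + 4 + 1, so sig^229 ≡ 234·192·268·181·42 ≡ 346 (mod 407)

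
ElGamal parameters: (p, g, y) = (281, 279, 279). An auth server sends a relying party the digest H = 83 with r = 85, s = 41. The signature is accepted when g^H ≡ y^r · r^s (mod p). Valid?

Left side g^H mod p:
279^2 = 77841 ≡ 4
279^4 ≡ 4^2 = 16
279^8 ≡ 16^2 = 256
279^16 ≡ 256^2 = 65536 ≡ 63
279^32 ≡ 63^2 = 3969 ≡ 35
279^64 ≡ 35^2 = 1225 ≡ 101
83 = 64 + 16 + 2 + 1, so 279^83 ≡ 101·63·4·279 ≡ 238 (mod 281)
Right side y^r · r^s mod p:
279^2 = 77841 ≡ 4
279^4 ≡ 4^2 = 16
279^8 ≡ 16^2 = 256
279^16 ≡ 256^2 = 65536 ≡ 63
279^32 ≡ 63^2 = 3969 ≡ 35
279^64 ≡ 35^2 = 1225 ≡ 101
85 = 64 + 16 + 4 + 1, so 279^85 ≡ 101·63·16·279 ≡ 109 (mod 281)
85^2 = 7225 ≡ 200
85^4 ≡ 200^2 = 40000 ≡ 98
85^8 ≡ 98^2 = 9604 ≡ 50
85^16 ≡ 50^2 = 2500 ≡ 252
85^32 ≡ 252^2 = 63504 ≡ 279
41 = 32 + 8 + 1, so 85^41 ≡ 279·50·85 ≡ 211 (mod 281)
109·211 = 22999 ≡ 238 (mod 281)
238 ≡ 238 (mod 281), so the signature is genuine.

yes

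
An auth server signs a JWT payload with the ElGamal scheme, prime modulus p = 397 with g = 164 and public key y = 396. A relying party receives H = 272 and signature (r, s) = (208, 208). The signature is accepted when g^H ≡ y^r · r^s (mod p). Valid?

yes

Left side g^H mod p:
Squares mod 397: 164^1≡164, 164^2≡297, 164^4≡75, 164^8≡67, 164^16≡122, 164^32≡195, 164^64≡310, 164^128≡26, 164^256≡279
272 = 256 + 16, so 164^272 ≡ 279·122 ≡ 293 (mod 397)
Right side y^r · r^s mod p:
Squares mod 397: 396^1≡396, 396^2≡1, 396^4≡1, 396^8≡1, 396^16≡1, 396^32≡1, 396^64≡1, 396^128≡1
208 = 128 + 64 + 16, so 396^208 ≡ 1·1·1 ≡ 1 (mod 397)
Squares mod 397: 208^1≡208, 208^2≡388, 208^4≡81, 208^8≡209, 208^16≡11, 208^32≡121, 208^64≡349, 208^128≡319
208 = 128 + 64 + 16, so 208^208 ≡ 319·349·11 ≡ 293 (mod 397)
1·293 = 293 ≡ 293 (mod 397)
293 ≡ 293 (mod 397), so the signature is genuine.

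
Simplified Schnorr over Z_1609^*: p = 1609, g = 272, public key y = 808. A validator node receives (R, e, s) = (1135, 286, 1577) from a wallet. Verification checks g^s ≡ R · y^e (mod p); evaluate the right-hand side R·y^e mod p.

808

808^2 = 652864 ≡ 1219
808^4 ≡ 1219^2 = 1485961 ≡ 854
808^8 ≡ 854^2 = 729316 ≡ 439
808^16 ≡ 439^2 = 192721 ≡ 1250
808^32 ≡ 1250^2 = 1562500 ≡ 161
808^64 ≡ 161^2 = 25921 ≡ 177
808^128 ≡ 177^2 = 31329 ≡ 758
808^256 ≡ 758^2 = 574564 ≡ 151
286 = 256 + 16 + 8 + 4 + 2, so 808^286 ≡ 151·1250·439·854·1219 ≡ 1295 (mod 1609)
R · y^e ≡ 1135·1295 = 1469825 ≡ 808 (mod 1609)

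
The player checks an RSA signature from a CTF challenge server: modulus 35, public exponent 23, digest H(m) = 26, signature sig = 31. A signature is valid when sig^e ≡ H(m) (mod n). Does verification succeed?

sig^2 ≡ 31^2 = 961 ≡ 16
sig^4 ≡ 16^2 = 256 ≡ 11
sig^8 ≡ 11^2 = 121 ≡ 16
sig^16 ≡ 16^2 = 256 ≡ 11
23 = 16 + 4 + 2 + 1, so sig^23 ≡ 11·11·16·31 ≡ 26 (mod 35)
sig^23 mod 35 = 26 matches H(m).

passes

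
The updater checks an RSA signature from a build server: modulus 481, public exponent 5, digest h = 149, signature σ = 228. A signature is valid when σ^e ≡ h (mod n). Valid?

no

Squares mod 481: σ^1≡228, σ^2≡36, σ^4≡334
5 = 4 + 1, so σ^5 ≡ 334·228 ≡ 154 (mod 481)
The recovered value 154 does not match the digest 149.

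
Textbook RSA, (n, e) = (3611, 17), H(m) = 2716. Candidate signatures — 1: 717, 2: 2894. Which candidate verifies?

Candidate 1: 717^2 = 514089 ≡ 1327; 717^4 ≡ 1327^2 = 1760929 ≡ 2372; 717^8 ≡ 2372^2 = 5626384 ≡ 446; 717^16 ≡ 446^2 = 198916 ≡ 311; 17 = 16 + 1, so 717^17 ≡ 311·717 ≡ 2716 (mod 3611)
  → matches H(m) = 2716
Candidate 2: 2894^2 = 8375236 ≡ 1327; 2894^4 ≡ 1327^2 = 1760929 ≡ 2372; 2894^8 ≡ 2372^2 = 5626384 ≡ 446; 2894^16 ≡ 446^2 = 198916 ≡ 311; 17 = 16 + 1, so 2894^17 ≡ 311·2894 ≡ 895 (mod 3611)

1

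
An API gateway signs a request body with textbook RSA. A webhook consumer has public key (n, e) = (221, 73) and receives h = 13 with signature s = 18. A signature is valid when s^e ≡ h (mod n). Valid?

no

s^2 ≡ 18^2 = 324 ≡ 103
s^4 ≡ 103^2 = 10609 ≡ 1
s^8 ≡ 1^2 = 1
s^16 ≡ 1^2 = 1
s^32 ≡ 1^2 = 1
s^64 ≡ 1^2 = 1
73 = 64 + 8 + 1, so s^73 ≡ 1·1·18 ≡ 18 (mod 221)
The recovered value 18 does not match the digest 13.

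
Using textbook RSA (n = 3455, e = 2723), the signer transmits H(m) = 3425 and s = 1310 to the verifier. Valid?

s^2 ≡ 1310^2 = 1716100 ≡ 2420
s^4 ≡ 2420^2 = 5856400 ≡ 175
s^8 ≡ 175^2 = 30625 ≡ 2985
s^16 ≡ 2985^2 = 8910225 ≡ 3235
s^32 ≡ 3235^2 = 10465225 ≡ 30
s^64 ≡ 30^2 = 900
s^128 ≡ 900^2 = 810000 ≡ 1530
s^256 ≡ 1530^2 = 2340900 ≡ 1865
s^512 ≡ 1865^2 = 3478225 ≡ 2495
s^1024 ≡ 2495^2 = 6225025 ≡ 2570
s^2048 ≡ 2570^2 = 6604900 ≡ 2395
2723 = 2048 + 512 + 128 + 32 + 2 + 1, so s^2723 ≡ 2395·2495·1530·30·2420·1310 ≡ 30 (mod 3455)
s^2723 mod 3455 = 30, but H(m) = 3425.

no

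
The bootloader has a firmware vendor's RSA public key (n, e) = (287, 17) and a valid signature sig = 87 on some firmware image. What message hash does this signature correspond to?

Squares mod 287: sig^1≡87, sig^2≡107, sig^4≡256, sig^8≡100, sig^16≡242
17 = 16 + 1, so sig^17 ≡ 242·87 ≡ 103 (mod 287)

103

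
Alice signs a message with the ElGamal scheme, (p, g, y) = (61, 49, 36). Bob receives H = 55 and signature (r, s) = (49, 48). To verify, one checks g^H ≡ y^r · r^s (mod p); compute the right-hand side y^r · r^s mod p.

14

36^2 = 1296 ≡ 15
36^4 ≡ 15^2 = 225 ≡ 42
36^8 ≡ 42^2 = 1764 ≡ 56
36^16 ≡ 56^2 = 3136 ≡ 25
36^32 ≡ 25^2 = 625 ≡ 15
49 = 32 + 16 + 1, so 36^49 ≡ 15·25·36 ≡ 19 (mod 61)
49^2 = 2401 ≡ 22
49^4 ≡ 22^2 = 484 ≡ 57
49^8 ≡ 57^2 = 3249 ≡ 16
49^16 ≡ 16^2 = 256 ≡ 12
49^32 ≡ 12^2 = 144 ≡ 22
48 = 32 + 16, so 49^48 ≡ 22·12 ≡ 20 (mod 61)
y^r · r^s ≡ 19·20 = 380 ≡ 14 (mod 61)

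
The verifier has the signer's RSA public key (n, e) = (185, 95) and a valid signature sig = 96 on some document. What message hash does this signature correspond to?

61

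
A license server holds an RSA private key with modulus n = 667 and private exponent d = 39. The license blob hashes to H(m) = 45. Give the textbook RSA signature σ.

344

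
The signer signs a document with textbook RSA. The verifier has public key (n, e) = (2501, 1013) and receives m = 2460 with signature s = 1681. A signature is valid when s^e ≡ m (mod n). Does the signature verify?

verifies

s^2 ≡ 1681^2 = 2825761 ≡ 2132
s^4 ≡ 2132^2 = 4545424 ≡ 1107
s^8 ≡ 1107^2 = 1225449 ≡ 2460
s^16 ≡ 2460^2 = 6051600 ≡ 1681
s^32 ≡ 1681^2 = 2825761 ≡ 2132
s^64 ≡ 2132^2 = 4545424 ≡ 1107
s^128 ≡ 1107^2 = 1225449 ≡ 2460
s^256 ≡ 2460^2 = 6051600 ≡ 1681
s^512 ≡ 1681^2 = 2825761 ≡ 2132
1013 = 512 + 256 + 128 + 64 + 32 + 16 + 4 + 1, so s^1013 ≡ 2132·1681·2460·1107·2132·1681·1107·1681 ≡ 2460 (mod 2501)
s^1013 mod 2501 = 2460 matches m.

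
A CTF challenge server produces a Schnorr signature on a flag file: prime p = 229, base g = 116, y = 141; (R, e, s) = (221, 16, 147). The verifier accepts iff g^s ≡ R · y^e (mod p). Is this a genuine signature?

g^s mod p:
Squares mod 229: 116^1≡116, 116^2≡174, 116^4≡48, 116^8≡14, 116^16≡196, 116^32≡173, 116^64≡159, 116^128≡91
147 = 128 + 16 + 2 + 1, so 116^147 ≡ 91·196·174·116 ≡ 84 (mod 229)
R · y^e mod p:
Squares mod 229: 141^1≡141, 141^2≡187, 141^4≡161, 141^8≡44, 141^16≡104
141^16 ≡ 104 (mod 229)
221·104 = 22984 ≡ 84 (mod 229)
84 ≡ 84 (mod 229); signature holds.

genuine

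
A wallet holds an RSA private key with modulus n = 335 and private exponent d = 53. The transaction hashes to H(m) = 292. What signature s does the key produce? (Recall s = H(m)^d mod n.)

(H(m))^53 mod 335 = 62

62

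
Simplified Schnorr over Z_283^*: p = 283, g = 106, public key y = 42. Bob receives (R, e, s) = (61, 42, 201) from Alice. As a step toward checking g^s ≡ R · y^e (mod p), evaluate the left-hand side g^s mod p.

256

106^2 = 11236 ≡ 199
106^4 ≡ 199^2 = 39601 ≡ 264
106^8 ≡ 264^2 = 69696 ≡ 78
106^16 ≡ 78^2 = 6084 ≡ 141
106^32 ≡ 141^2 = 19881 ≡ 71
106^64 ≡ 71^2 = 5041 ≡ 230
106^128 ≡ 230^2 = 52900 ≡ 262
201 = 128 + 64 + 8 + 1, so 106^201 ≡ 262·230·78·106 ≡ 256 (mod 283)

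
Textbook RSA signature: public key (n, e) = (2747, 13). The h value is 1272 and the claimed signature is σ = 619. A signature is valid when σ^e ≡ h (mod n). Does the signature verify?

does not verify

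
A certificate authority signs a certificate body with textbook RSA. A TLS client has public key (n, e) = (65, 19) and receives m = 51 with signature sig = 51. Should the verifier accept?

sig^19 mod 65 = 51
sig^19 mod 65 = 51 matches m.

accept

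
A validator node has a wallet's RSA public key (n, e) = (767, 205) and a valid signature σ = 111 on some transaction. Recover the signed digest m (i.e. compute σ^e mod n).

423

σ^205 mod 767 = 423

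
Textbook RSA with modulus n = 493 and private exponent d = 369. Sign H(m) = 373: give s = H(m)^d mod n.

339

(H(m))^2 ≡ 373^2 = 139129 ≡ 103
(H(m))^4 ≡ 103^2 = 10609 ≡ 256
(H(m))^8 ≡ 256^2 = 65536 ≡ 460
(H(m))^16 ≡ 460^2 = 211600 ≡ 103
(H(m))^32 ≡ 103^2 = 10609 ≡ 256
(H(m))^64 ≡ 256^2 = 65536 ≡ 460
(H(m))^128 ≡ 460^2 = 211600 ≡ 103
(H(m))^256 ≡ 103^2 = 10609 ≡ 256
369 = 256 + 64 + 32 + 16 + 1, so (H(m))^369 ≡ 256·460·256·103·373 ≡ 339 (mod 493)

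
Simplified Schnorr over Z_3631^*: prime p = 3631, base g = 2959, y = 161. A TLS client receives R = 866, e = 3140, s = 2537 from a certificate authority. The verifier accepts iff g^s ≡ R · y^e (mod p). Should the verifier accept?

reject

g^s mod p:
2959^2 = 8755681 ≡ 1340
2959^4 ≡ 1340^2 = 1795600 ≡ 1886
2959^8 ≡ 1886^2 = 3556996 ≡ 2247
2959^16 ≡ 2247^2 = 5049009 ≡ 1919
2959^32 ≡ 1919^2 = 3682561 ≡ 727
2959^64 ≡ 727^2 = 528529 ≡ 2034
2959^128 ≡ 2034^2 = 4137156 ≡ 1447
2959^256 ≡ 1447^2 = 2093809 ≡ 2353
2959^512 ≡ 2353^2 = 5536609 ≡ 2965
2959^1024 ≡ 2965^2 = 8791225 ≡ 574
2959^2048 ≡ 574^2 = 329476 ≡ 2686
2537 = 2048 + 256 + 128 + 64 + 32 + 8 + 1, so 2959^2537 ≡ 2686·2353·1447·2034·727·2247·2959 ≡ 2708 (mod 3631)
R · y^e mod p:
161^2 = 25921 ≡ 504
161^4 ≡ 504^2 = 254016 ≡ 3477
161^8 ≡ 3477^2 = 12089529 ≡ 1930
161^16 ≡ 1930^2 = 3724900 ≡ 3125
161^32 ≡ 3125^2 = 9765625 ≡ 1866
161^64 ≡ 1866^2 = 3481956 ≡ 3458
161^128 ≡ 3458^2 = 11957764 ≡ 881
161^256 ≡ 881^2 = 776161 ≡ 2758
161^512 ≡ 2758^2 = 7606564 ≡ 3250
161^1024 ≡ 3250^2 = 10562500 ≡ 3552
161^2048 ≡ 3552^2 = 12616704 ≡ 2610
3140 = 2048 + 1024 + 64 + 4, so 161^3140 ≡ 2610·3552·3458·3477 ≡ 503 (mod 3631)
866·503 = 435598 ≡ 3509 (mod 3631)
2708 ≠ 3509; the check fails.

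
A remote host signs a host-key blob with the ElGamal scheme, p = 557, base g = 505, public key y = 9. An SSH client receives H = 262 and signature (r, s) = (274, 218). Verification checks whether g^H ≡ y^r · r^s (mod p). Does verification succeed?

Left side g^H mod p:
505^2 = 255025 ≡ 476
505^4 ≡ 476^2 = 226576 ≡ 434
505^8 ≡ 434^2 = 188356 ≡ 90
505^16 ≡ 90^2 = 8100 ≡ 302
505^32 ≡ 302^2 = 91204 ≡ 413
505^64 ≡ 413^2 = 170569 ≡ 127
505^128 ≡ 127^2 = 16129 ≡ 533
505^256 ≡ 533^2 = 284089 ≡ 19
262 = 256 + 4 + 2, so 505^262 ≡ 19·434·476 ≡ 474 (mod 557)
Right side y^r · r^s mod p:
9^2 = 81
9^4 ≡ 81^2 = 6561 ≡ 434
9^8 ≡ 434^2 = 188356 ≡ 90
9^16 ≡ 90^2 = 8100 ≡ 302
9^32 ≡ 302^2 = 91204 ≡ 413
9^64 ≡ 413^2 = 170569 ≡ 127
9^128 ≡ 127^2 = 16129 ≡ 533
9^256 ≡ 533^2 = 284089 ≡ 19
274 = 256 + 16 + 2, so 9^274 ≡ 19·302·81 ≡ 240 (mod 557)
274^2 = 75076 ≡ 438
274^4 ≡ 438^2 = 191844 ≡ 236
274^8 ≡ 236^2 = 55696 ≡ 553
274^16 ≡ 553^2 = 305809 ≡ 16
274^32 ≡ 16^2 = 256
274^64 ≡ 256^2 = 65536 ≡ 367
274^128 ≡ 367^2 = 134689 ≡ 452
218 = 128 + 64 + 16 + 8 + 2, so 274^218 ≡ 452·367·16·553·438 ≡ 183 (mod 557)
240·183 = 43920 ≡ 474 (mod 557)
474 ≡ 474 (mod 557), so the signature is genuine.

passes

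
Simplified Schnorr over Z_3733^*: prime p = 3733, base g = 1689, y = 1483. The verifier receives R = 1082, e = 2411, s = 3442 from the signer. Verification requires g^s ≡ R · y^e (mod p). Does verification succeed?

g^s mod p:
Squares mod 3733: 1689^1≡1689, 1689^2≡709, 1689^4≡2459, 1689^8≡2954, 1689^16≡2095, 1689^32≡2750, 1689^64≡3175, 1689^128≡1525, 1689^256≡3699, 1689^512≡1156, 1689^1024≡3655, 1689^2048≡2351
3442 = 2048 + 1024 + 256 + 64 + 32 + 16 + 2, so 1689^3442 ≡ 2351·3655·3699·3175·2750·2095·709 ≡ 3417 (mod 3733)
R · y^e mod p:
Squares mod 3733: 1483^1≡1483, 1483^2≡552, 1483^4≡2331, 1483^8≡2046, 1483^16≡1423, 1483^32≡1643, 1483^64≡490, 1483^128≡1188, 1483^256≡270, 1483^512≡1973, 1483^1024≡2943, 1483^2048≡689
2411 = 2048 + 256 + 64 + 32 + 8 + 2 + 1, so 1483^2411 ≡ 689·270·490·1643·2046·552·1483 ≡ 703 (mod 3733)
1082·703 = 760646 ≡ 2847 (mod 3733)
3417 ≠ 2847; the check fails.

fails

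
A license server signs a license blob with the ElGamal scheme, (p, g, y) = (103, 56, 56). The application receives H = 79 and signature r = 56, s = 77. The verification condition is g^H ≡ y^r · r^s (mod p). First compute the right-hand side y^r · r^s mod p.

56

56^56 mod 103 = 46
56^77 mod 103 = 46
y^r · r^s ≡ 46·46 = 2116 ≡ 56 (mod 103)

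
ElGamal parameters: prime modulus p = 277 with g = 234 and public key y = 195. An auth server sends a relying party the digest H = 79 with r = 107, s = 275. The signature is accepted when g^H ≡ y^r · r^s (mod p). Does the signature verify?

does not verify

Left side g^H mod p:
234^79 mod 277 = 53
Right side y^r · r^s mod p:
195^107 mod 277 = 26
107^275 mod 277 = 233
26·233 = 6058 ≡ 241 (mod 277)
53 ≠ 241, so verification fails.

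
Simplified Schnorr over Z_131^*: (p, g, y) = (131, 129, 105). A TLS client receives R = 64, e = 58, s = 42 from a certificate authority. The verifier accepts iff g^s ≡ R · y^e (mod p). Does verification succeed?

g^s mod p:
129^2 = 16641 ≡ 4
129^4 ≡ 4^2 = 16
129^8 ≡ 16^2 = 256 ≡ 125
129^16 ≡ 125^2 = 15625 ≡ 36
129^32 ≡ 36^2 = 1296 ≡ 117
42 = 32 + 8 + 2, so 129^42 ≡ 117·125·4 ≡ 74 (mod 131)
R · y^e mod p:
105^2 = 11025 ≡ 21
105^4 ≡ 21^2 = 441 ≡ 48
105^8 ≡ 48^2 = 2304 ≡ 77
105^16 ≡ 77^2 = 5929 ≡ 34
105^32 ≡ 34^2 = 1156 ≡ 108
58 = 32 + 16 + 8 + 2, so 105^58 ≡ 108·34·77·21 ≡ 49 (mod 131)
64·49 = 3136 ≡ 123 (mod 131)
74 ≠ 123; the check fails.

fails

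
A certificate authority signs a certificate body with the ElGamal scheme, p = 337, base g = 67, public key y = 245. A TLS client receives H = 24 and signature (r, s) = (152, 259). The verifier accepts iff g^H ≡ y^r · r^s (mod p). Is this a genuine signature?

Left side g^H mod p:
67^2 = 4489 ≡ 108
67^4 ≡ 108^2 = 11664 ≡ 206
67^8 ≡ 206^2 = 42436 ≡ 311
67^16 ≡ 311^2 = 96721 ≡ 2
24 = 16 + 8, so 67^24 ≡ 2·311 ≡ 285 (mod 337)
Right side y^r · r^s mod p:
245^2 = 60025 ≡ 39
245^4 ≡ 39^2 = 1521 ≡ 173
245^8 ≡ 173^2 = 29929 ≡ 273
245^16 ≡ 273^2 = 74529 ≡ 52
245^32 ≡ 52^2 = 2704 ≡ 8
245^64 ≡ 8^2 = 64
245^128 ≡ 64^2 = 4096 ≡ 52
152 = 128 + 16 + 8, so 245^152 ≡ 52·52·273 ≡ 162 (mod 337)
152^2 = 23104 ≡ 188
152^4 ≡ 188^2 = 35344 ≡ 296
152^8 ≡ 296^2 = 87616 ≡ 333
152^16 ≡ 333^2 = 110889 ≡ 16
152^32 ≡ 16^2 = 256
152^64 ≡ 256^2 = 65536 ≡ 158
152^128 ≡ 158^2 = 24964 ≡ 26
152^256 ≡ 26^2 = 676 ≡ 2
259 = 256 + 2 + 1, so 152^259 ≡ 2·188·152 ≡ 199 (mod 337)
162·199 = 32238 ≡ 223 (mod 337)
285 ≠ 223, so verification fails.

forged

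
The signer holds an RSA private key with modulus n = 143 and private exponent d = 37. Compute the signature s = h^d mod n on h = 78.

h^37 mod 143 = 78

78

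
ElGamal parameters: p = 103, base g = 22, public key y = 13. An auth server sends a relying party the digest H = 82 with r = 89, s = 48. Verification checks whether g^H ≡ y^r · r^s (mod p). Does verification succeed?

passes

Left side g^H mod p:
22^2 = 484 ≡ 72
22^4 ≡ 72^2 = 5184 ≡ 34
22^8 ≡ 34^2 = 1156 ≡ 23
22^16 ≡ 23^2 = 529 ≡ 14
22^32 ≡ 14^2 = 196 ≡ 93
22^64 ≡ 93^2 = 8649 ≡ 100
82 = 64 + 16 + 2, so 22^82 ≡ 100·14·72 ≡ 66 (mod 103)
Right side y^r · r^s mod p:
13^2 = 169 ≡ 66
13^4 ≡ 66^2 = 4356 ≡ 30
13^8 ≡ 30^2 = 900 ≡ 76
13^16 ≡ 76^2 = 5776 ≡ 8
13^32 ≡ 8^2 = 64
13^64 ≡ 64^2 = 4096 ≡ 79
89 = 64 + 16 + 8 + 1, so 13^89 ≡ 79·8·76·13 ≡ 30 (mod 103)
89^2 = 7921 ≡ 93
89^4 ≡ 93^2 = 8649 ≡ 100
89^8 ≡ 100^2 = 10000 ≡ 9
89^16 ≡ 9^2 = 81
89^32 ≡ 81^2 = 6561 ≡ 72
48 = 32 + 16, so 89^48 ≡ 72·81 ≡ 64 (mod 103)
30·64 = 1920 ≡ 66 (mod 103)
66 ≡ 66 (mod 103), so the signature is genuine.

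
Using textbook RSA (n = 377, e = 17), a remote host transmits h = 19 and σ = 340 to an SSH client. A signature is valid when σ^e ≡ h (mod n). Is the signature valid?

valid

σ^2 ≡ 340^2 = 115600 ≡ 238
σ^4 ≡ 238^2 = 56644 ≡ 94
σ^8 ≡ 94^2 = 8836 ≡ 165
σ^16 ≡ 165^2 = 27225 ≡ 81
17 = 16 + 1, so σ^17 ≡ 81·340 ≡ 19 (mod 377)
Since 19 equals the digest 19, verification succeeds.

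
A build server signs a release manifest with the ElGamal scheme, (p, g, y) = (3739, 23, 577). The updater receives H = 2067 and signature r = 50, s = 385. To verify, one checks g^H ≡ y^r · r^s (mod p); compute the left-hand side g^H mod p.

23^2 = 529
23^4 ≡ 529^2 = 279841 ≡ 3155
23^8 ≡ 3155^2 = 9954025 ≡ 807
23^16 ≡ 807^2 = 651249 ≡ 663
23^32 ≡ 663^2 = 439569 ≡ 2106
23^64 ≡ 2106^2 = 4435236 ≡ 782
23^128 ≡ 782^2 = 611524 ≡ 2067
23^256 ≡ 2067^2 = 4272489 ≡ 2551
23^512 ≡ 2551^2 = 6507601 ≡ 1741
23^1024 ≡ 1741^2 = 3031081 ≡ 2491
23^2048 ≡ 2491^2 = 6205081 ≡ 2080
2067 = 2048 + 16 + 2 + 1, so 23^2067 ≡ 2080·663·529·23 ≡ 2224 (mod 3739)

2224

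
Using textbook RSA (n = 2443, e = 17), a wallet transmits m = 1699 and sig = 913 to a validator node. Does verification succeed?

Squares mod 2443: sig^1≡913, sig^2≡506, sig^4≡1964, sig^8≡2242, sig^16≡1313
17 = 16 + 1, so sig^17 ≡ 1313·913 ≡ 1699 (mod 2443)
Since 1699 equals the digest 1699, verification succeeds.

passes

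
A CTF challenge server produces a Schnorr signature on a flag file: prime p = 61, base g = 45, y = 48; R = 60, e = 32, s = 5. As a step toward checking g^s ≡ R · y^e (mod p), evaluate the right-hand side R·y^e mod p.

14

48^2 = 2304 ≡ 47
48^4 ≡ 47^2 = 2209 ≡ 13
48^8 ≡ 13^2 = 169 ≡ 47
48^16 ≡ 47^2 = 2209 ≡ 13
48^32 ≡ 13^2 = 169 ≡ 47
R · y^e ≡ 60·47 = 2820 ≡ 14 (mod 61)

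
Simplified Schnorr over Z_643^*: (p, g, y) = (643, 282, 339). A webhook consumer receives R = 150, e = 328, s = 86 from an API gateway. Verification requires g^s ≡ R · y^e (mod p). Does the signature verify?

verifies

g^s mod p:
282^2 = 79524 ≡ 435
282^4 ≡ 435^2 = 189225 ≡ 183
282^8 ≡ 183^2 = 33489 ≡ 53
282^16 ≡ 53^2 = 2809 ≡ 237
282^32 ≡ 237^2 = 56169 ≡ 228
282^64 ≡ 228^2 = 51984 ≡ 544
86 = 64 + 16 + 4 + 2, so 282^86 ≡ 544·237·183·435 ≡ 139 (mod 643)
R · y^e mod p:
339^2 = 114921 ≡ 467
339^4 ≡ 467^2 = 218089 ≡ 112
339^8 ≡ 112^2 = 12544 ≡ 327
339^16 ≡ 327^2 = 106929 ≡ 191
339^32 ≡ 191^2 = 36481 ≡ 473
339^64 ≡ 473^2 = 223729 ≡ 608
339^128 ≡ 608^2 = 369664 ≡ 582
339^256 ≡ 582^2 = 338724 ≡ 506
328 = 256 + 64 + 8, so 339^328 ≡ 506·608·327 ≡ 331 (mod 643)
150·331 = 49650 ≡ 139 (mod 643)
139 ≡ 139 (mod 643); signature holds.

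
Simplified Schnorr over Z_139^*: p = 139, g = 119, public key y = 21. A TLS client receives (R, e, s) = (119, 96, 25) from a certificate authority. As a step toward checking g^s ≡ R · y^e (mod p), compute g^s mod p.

Squares mod 139: 119^1≡119, 119^2≡122, 119^4≡11, 119^8≡121, 119^16≡46
25 = 16 + 8 + 1, so 119^25 ≡ 46·121·119 ≡ 19 (mod 139)

19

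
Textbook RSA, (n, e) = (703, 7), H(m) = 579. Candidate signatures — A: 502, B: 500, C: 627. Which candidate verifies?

Candidate A: Squares mod 703: 502^1≡502, 502^2≡330, 502^4≡638; 7 = 4 + 2 + 1, so 502^7 ≡ 638·330·502 ≡ 654 (mod 703)
Candidate B: Squares mod 703: 500^1≡500, 500^2≡435, 500^4≡118; 7 = 4 + 2 + 1, so 500^7 ≡ 118·435·500 ≡ 579 (mod 703)
  → matches H(m) = 579
Candidate C: Squares mod 703: 627^1≡627, 627^2≡152, 627^4≡608; 7 = 4 + 2 + 1, so 627^7 ≡ 608·152·627 ≡ 57 (mod 703)

B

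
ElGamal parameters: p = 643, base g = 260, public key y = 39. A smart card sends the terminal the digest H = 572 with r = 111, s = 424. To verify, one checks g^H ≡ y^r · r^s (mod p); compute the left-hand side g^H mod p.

260^2 = 67600 ≡ 85
260^4 ≡ 85^2 = 7225 ≡ 152
260^8 ≡ 152^2 = 23104 ≡ 599
260^16 ≡ 599^2 = 358801 ≡ 7
260^32 ≡ 7^2 = 49
260^64 ≡ 49^2 = 2401 ≡ 472
260^128 ≡ 472^2 = 222784 ≡ 306
260^256 ≡ 306^2 = 93636 ≡ 401
260^512 ≡ 401^2 = 160801 ≡ 51
572 = 512 + 32 + 16 + 8 + 4, so 260^572 ≡ 51·49·7·599·152 ≡ 23 (mod 643)

23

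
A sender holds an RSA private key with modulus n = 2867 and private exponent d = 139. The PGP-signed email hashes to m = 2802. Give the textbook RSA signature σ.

1110

Squares mod 2867: m^1≡2802, m^2≡1358, m^4≡683, m^8≡2035, m^16≡1277, m^32≡2273, m^64≡195, m^128≡754
139 = 128 + 8 + 2 + 1, so m^139 ≡ 754·2035·1358·2802 ≡ 1110 (mod 2867)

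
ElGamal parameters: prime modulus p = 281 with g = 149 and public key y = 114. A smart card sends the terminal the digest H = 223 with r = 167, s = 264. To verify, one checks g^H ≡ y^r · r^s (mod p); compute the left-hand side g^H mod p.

Squares mod 281: 149^1≡149, 149^2≡2, 149^4≡4, 149^8≡16, 149^16≡256, 149^32≡63, 149^64≡35, 149^128≡101
223 = 128 + 64 + 16 + 8 + 4 + 2 + 1, so 149^223 ≡ 101·35·256·16·4·2·149 ≡ 18 (mod 281)

18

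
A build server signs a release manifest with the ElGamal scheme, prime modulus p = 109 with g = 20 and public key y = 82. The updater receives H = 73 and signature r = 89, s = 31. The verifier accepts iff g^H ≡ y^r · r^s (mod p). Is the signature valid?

invalid

Left side g^H mod p:
20^73 mod 109 = 28
Right side y^r · r^s mod p:
82^89 mod 109 = 4
89^31 mod 109 = 97
4·97 = 388 ≡ 61 (mod 109)
28 ≠ 61, so verification fails.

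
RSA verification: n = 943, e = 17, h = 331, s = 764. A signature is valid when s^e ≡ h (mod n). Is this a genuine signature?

forged

s^2 ≡ 764^2 = 583696 ≡ 922
s^4 ≡ 922^2 = 850084 ≡ 441
s^8 ≡ 441^2 = 194481 ≡ 223
s^16 ≡ 223^2 = 49729 ≡ 693
17 = 16 + 1, so s^17 ≡ 693·764 ≡ 429 (mod 943)
s^17 mod 943 = 429, but h = 331.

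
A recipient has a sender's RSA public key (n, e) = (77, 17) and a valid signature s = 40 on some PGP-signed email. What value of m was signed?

17

Squares mod 77: s^1≡40, s^2≡60, s^4≡58, s^8≡53, s^16≡37
17 = 16 + 1, so s^17 ≡ 37·40 ≡ 17 (mod 77)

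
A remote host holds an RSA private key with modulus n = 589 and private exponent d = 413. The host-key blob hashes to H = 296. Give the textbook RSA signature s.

H^2 ≡ 296^2 = 87616 ≡ 444
H^4 ≡ 444^2 = 197136 ≡ 410
H^8 ≡ 410^2 = 168100 ≡ 235
H^16 ≡ 235^2 = 55225 ≡ 448
H^32 ≡ 448^2 = 200704 ≡ 444
H^64 ≡ 444^2 = 197136 ≡ 410
H^128 ≡ 410^2 = 168100 ≡ 235
H^256 ≡ 235^2 = 55225 ≡ 448
413 = 256 + 128 + 16 + 8 + 4 + 1, so H^413 ≡ 448·235·448·235·410·296 ≡ 292 (mod 589)

292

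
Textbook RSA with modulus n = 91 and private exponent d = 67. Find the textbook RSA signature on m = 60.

m^67 mod 91 = 18

18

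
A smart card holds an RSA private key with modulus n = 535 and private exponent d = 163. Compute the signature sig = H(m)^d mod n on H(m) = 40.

Squares mod 535: (H(m))^1≡40, (H(m))^2≡530, (H(m))^4≡25, (H(m))^8≡90, (H(m))^16≡75, (H(m))^32≡275, (H(m))^64≡190, (H(m))^128≡255
163 = 128 + 32 + 2 + 1, so (H(m))^163 ≡ 255·275·530·40 ≡ 25 (mod 535)

25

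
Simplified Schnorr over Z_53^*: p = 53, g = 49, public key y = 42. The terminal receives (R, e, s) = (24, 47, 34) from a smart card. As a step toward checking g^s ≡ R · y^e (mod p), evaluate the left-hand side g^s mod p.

28

49^34 mod 53 = 28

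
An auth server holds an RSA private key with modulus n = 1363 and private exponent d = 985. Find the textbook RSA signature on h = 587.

219

Squares mod 1363: h^1≡587, h^2≡1093, h^4≡661, h^8≡761, h^16≡1209, h^32≡545, h^64≡1254, h^128≡977, h^256≡429, h^512≡36
985 = 512 + 256 + 128 + 64 + 16 + 8 + 1, so h^985 ≡ 36·429·977·1254·1209·761·587 ≡ 219 (mod 1363)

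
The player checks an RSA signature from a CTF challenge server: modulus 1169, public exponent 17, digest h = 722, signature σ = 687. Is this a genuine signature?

genuine

σ^2 ≡ 687^2 = 471969 ≡ 862
σ^4 ≡ 862^2 = 743044 ≡ 729
σ^8 ≡ 729^2 = 531441 ≡ 715
σ^16 ≡ 715^2 = 511225 ≡ 372
17 = 16 + 1, so σ^17 ≡ 372·687 ≡ 722 (mod 1169)
722 = h, so the signature checks out.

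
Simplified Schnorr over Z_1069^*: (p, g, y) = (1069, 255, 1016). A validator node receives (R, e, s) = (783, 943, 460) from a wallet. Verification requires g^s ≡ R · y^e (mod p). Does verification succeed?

g^s mod p:
255^2 = 65025 ≡ 885
255^4 ≡ 885^2 = 783225 ≡ 717
255^8 ≡ 717^2 = 514089 ≡ 969
255^16 ≡ 969^2 = 938961 ≡ 379
255^32 ≡ 379^2 = 143641 ≡ 395
255^64 ≡ 395^2 = 156025 ≡ 1020
255^128 ≡ 1020^2 = 1040400 ≡ 263
255^256 ≡ 263^2 = 69169 ≡ 753
460 = 256 + 128 + 64 + 8 + 4, so 255^460 ≡ 753·263·1020·969·717 ≡ 79 (mod 1069)
R · y^e mod p:
1016^2 = 1032256 ≡ 671
1016^4 ≡ 671^2 = 450241 ≡ 192
1016^8 ≡ 192^2 = 36864 ≡ 518
1016^16 ≡ 518^2 = 268324 ≡ 5
1016^32 ≡ 5^2 = 25
1016^64 ≡ 25^2 = 625
1016^128 ≡ 625^2 = 390625 ≡ 440
1016^256 ≡ 440^2 = 193600 ≡ 111
1016^512 ≡ 111^2 = 12321 ≡ 562
943 = 512 + 256 + 128 + 32 + 8 + 4 + 2 + 1, so 1016^943 ≡ 562·111·440·25·518·192·671·1016 ≡ 908 (mod 1069)
783·908 = 710964 ≡ 79 (mod 1069)
79 ≡ 79 (mod 1069); signature holds.

passes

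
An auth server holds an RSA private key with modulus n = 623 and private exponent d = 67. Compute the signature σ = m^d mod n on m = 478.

m^2 ≡ 478^2 = 228484 ≡ 466
m^4 ≡ 466^2 = 217156 ≡ 352
m^8 ≡ 352^2 = 123904 ≡ 550
m^16 ≡ 550^2 = 302500 ≡ 345
m^32 ≡ 345^2 = 119025 ≡ 32
m^64 ≡ 32^2 = 1024 ≡ 401
67 = 64 + 2 + 1, so m^67 ≡ 401·466·478 ≡ 569 (mod 623)

569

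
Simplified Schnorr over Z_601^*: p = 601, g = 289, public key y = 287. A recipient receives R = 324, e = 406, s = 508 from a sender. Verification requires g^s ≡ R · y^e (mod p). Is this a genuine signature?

g^s mod p:
Squares mod 601: 289^1≡289, 289^2≡583, 289^4≡324, 289^8≡402, 289^16≡536, 289^32≡18, 289^64≡324, 289^128≡402, 289^256≡536
508 = 256 + 128 + 64 + 32 + 16 + 8 + 4, so 289^508 ≡ 536·402·324·18·536·402·324 ≡ 167 (mod 601)
R · y^e mod p:
Squares mod 601: 287^1≡287, 287^2≡32, 287^4≡423, 287^8≡432, 287^16≡314, 287^32≡32, 287^64≡423, 287^128≡432, 287^256≡314
406 = 256 + 128 + 16 + 4 + 2, so 287^406 ≡ 314·432·314·423·32 ≡ 314 (mod 601)
324·314 = 101736 ≡ 167 (mod 601)
167 ≡ 167 (mod 601); signature holds.

genuine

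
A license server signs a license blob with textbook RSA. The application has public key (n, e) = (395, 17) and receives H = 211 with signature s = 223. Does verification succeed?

s^2 ≡ 223^2 = 49729 ≡ 354
s^4 ≡ 354^2 = 125316 ≡ 101
s^8 ≡ 101^2 = 10201 ≡ 326
s^16 ≡ 326^2 = 106276 ≡ 21
17 = 16 + 1, so s^17 ≡ 21·223 ≡ 338 (mod 395)
338 ≠ 211, so verification fails.

fails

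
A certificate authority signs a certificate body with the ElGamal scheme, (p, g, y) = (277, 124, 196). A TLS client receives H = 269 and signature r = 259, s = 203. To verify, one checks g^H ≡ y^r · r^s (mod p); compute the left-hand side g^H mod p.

124^2 = 15376 ≡ 141
124^4 ≡ 141^2 = 19881 ≡ 214
124^8 ≡ 214^2 = 45796 ≡ 91
124^16 ≡ 91^2 = 8281 ≡ 248
124^32 ≡ 248^2 = 61504 ≡ 10
124^64 ≡ 10^2 = 100
124^128 ≡ 100^2 = 10000 ≡ 28
124^256 ≡ 28^2 = 784 ≡ 230
269 = 256 + 8 + 4 + 1, so 124^269 ≡ 230·91·214·124 ≡ 184 (mod 277)

184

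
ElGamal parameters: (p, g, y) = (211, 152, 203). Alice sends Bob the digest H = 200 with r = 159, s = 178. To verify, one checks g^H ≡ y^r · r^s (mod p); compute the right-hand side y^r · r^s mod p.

Squares mod 211: 203^1≡203, 203^2≡64, 203^4≡87, 203^8≡184, 203^16≡96, 203^32≡143, 203^64≡193, 203^128≡113
159 = 128 + 16 + 8 + 4 + 2 + 1, so 203^159 ≡ 113·96·184·87·64·203 ≡ 11 (mod 211)
Squares mod 211: 159^1≡159, 159^2≡172, 159^4≡44, 159^8≡37, 159^16≡103, 159^32≡59, 159^64≡105, 159^128≡53
178 = 128 + 32 + 16 + 2, so 159^178 ≡ 53·59·103·172 ≡ 93 (mod 211)
y^r · r^s ≡ 11·93 = 1023 ≡ 179 (mod 211)

179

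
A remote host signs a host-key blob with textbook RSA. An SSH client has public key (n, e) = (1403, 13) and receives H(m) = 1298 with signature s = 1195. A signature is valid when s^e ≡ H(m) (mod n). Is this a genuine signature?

forged

s^2 ≡ 1195^2 = 1428025 ≡ 1174
s^4 ≡ 1174^2 = 1378276 ≡ 530
s^8 ≡ 530^2 = 280900 ≡ 300
13 = 8 + 4 + 1, so s^13 ≡ 300·530·1195 ≡ 919 (mod 1403)
919 ≠ 1298, so verification fails.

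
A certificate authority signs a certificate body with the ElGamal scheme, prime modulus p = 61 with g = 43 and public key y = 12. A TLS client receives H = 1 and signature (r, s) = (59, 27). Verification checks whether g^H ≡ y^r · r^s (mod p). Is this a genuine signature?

forged

Left side g^H mod p:
43^1 mod 61 = 43
Right side y^r · r^s mod p:
12^59 mod 61 = 56
59^27 mod 61 = 23
56·23 = 1288 ≡ 7 (mod 61)
43 ≠ 7, so verification fails.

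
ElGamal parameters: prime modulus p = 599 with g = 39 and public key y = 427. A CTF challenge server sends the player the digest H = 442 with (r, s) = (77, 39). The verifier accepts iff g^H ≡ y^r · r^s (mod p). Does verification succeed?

Left side g^H mod p:
39^2 = 1521 ≡ 323
39^4 ≡ 323^2 = 104329 ≡ 103
39^8 ≡ 103^2 = 10609 ≡ 426
39^16 ≡ 426^2 = 181476 ≡ 578
39^32 ≡ 578^2 = 334084 ≡ 441
39^64 ≡ 441^2 = 194481 ≡ 405
39^128 ≡ 405^2 = 164025 ≡ 498
39^256 ≡ 498^2 = 248004 ≡ 18
442 = 256 + 128 + 32 + 16 + 8 + 2, so 39^442 ≡ 18·498·441·578·426·323 ≡ 423 (mod 599)
Right side y^r · r^s mod p:
427^2 = 182329 ≡ 233
427^4 ≡ 233^2 = 54289 ≡ 379
427^8 ≡ 379^2 = 143641 ≡ 480
427^16 ≡ 480^2 = 230400 ≡ 384
427^32 ≡ 384^2 = 147456 ≡ 102
427^64 ≡ 102^2 = 10404 ≡ 221
77 = 64 + 8 + 4 + 1, so 427^77 ≡ 221·480·379·427 ≡ 480 (mod 599)
77^2 = 5929 ≡ 538
77^4 ≡ 538^2 = 289444 ≡ 127
77^8 ≡ 127^2 = 16129 ≡ 555
77^16 ≡ 555^2 = 308025 ≡ 139
77^32 ≡ 139^2 = 19321 ≡ 153
39 = 32 + 4 + 2 + 1, so 77^39 ≡ 153·127·538·77 ≡ 426 (mod 599)
480·426 = 204480 ≡ 221 (mod 599)
423 ≠ 221, so verification fails.

fails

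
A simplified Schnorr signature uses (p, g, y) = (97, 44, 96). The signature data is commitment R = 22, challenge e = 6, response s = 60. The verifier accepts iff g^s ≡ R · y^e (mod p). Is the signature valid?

g^s mod p:
44^2 = 1936 ≡ 93
44^4 ≡ 93^2 = 8649 ≡ 16
44^8 ≡ 16^2 = 256 ≡ 62
44^16 ≡ 62^2 = 3844 ≡ 61
44^32 ≡ 61^2 = 3721 ≡ 35
60 = 32 + 16 + 8 + 4, so 44^60 ≡ 35·61·62·16 ≡ 22 (mod 97)
R · y^e mod p:
96^2 = 9216 ≡ 1
96^4 ≡ 1^2 = 1
6 = 4 + 2, so 96^6 ≡ 1·1 ≡ 1 (mod 97)
22·1 = 22 ≡ 22 (mod 97)
22 ≡ 22 (mod 97); signature holds.

valid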